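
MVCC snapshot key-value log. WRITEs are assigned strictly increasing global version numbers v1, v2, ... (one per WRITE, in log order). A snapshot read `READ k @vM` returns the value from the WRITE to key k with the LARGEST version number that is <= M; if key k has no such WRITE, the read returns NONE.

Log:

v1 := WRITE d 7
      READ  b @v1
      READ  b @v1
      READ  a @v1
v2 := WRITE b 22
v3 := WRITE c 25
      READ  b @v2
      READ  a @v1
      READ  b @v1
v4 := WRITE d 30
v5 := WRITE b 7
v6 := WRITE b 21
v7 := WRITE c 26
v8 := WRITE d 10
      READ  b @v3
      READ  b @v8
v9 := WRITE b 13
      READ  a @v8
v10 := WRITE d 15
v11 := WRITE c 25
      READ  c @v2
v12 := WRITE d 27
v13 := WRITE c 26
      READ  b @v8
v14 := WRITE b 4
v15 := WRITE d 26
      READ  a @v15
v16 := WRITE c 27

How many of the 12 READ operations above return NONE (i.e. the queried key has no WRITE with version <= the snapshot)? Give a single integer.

Answer: 8

Derivation:
v1: WRITE d=7  (d history now [(1, 7)])
READ b @v1: history=[] -> no version <= 1 -> NONE
READ b @v1: history=[] -> no version <= 1 -> NONE
READ a @v1: history=[] -> no version <= 1 -> NONE
v2: WRITE b=22  (b history now [(2, 22)])
v3: WRITE c=25  (c history now [(3, 25)])
READ b @v2: history=[(2, 22)] -> pick v2 -> 22
READ a @v1: history=[] -> no version <= 1 -> NONE
READ b @v1: history=[(2, 22)] -> no version <= 1 -> NONE
v4: WRITE d=30  (d history now [(1, 7), (4, 30)])
v5: WRITE b=7  (b history now [(2, 22), (5, 7)])
v6: WRITE b=21  (b history now [(2, 22), (5, 7), (6, 21)])
v7: WRITE c=26  (c history now [(3, 25), (7, 26)])
v8: WRITE d=10  (d history now [(1, 7), (4, 30), (8, 10)])
READ b @v3: history=[(2, 22), (5, 7), (6, 21)] -> pick v2 -> 22
READ b @v8: history=[(2, 22), (5, 7), (6, 21)] -> pick v6 -> 21
v9: WRITE b=13  (b history now [(2, 22), (5, 7), (6, 21), (9, 13)])
READ a @v8: history=[] -> no version <= 8 -> NONE
v10: WRITE d=15  (d history now [(1, 7), (4, 30), (8, 10), (10, 15)])
v11: WRITE c=25  (c history now [(3, 25), (7, 26), (11, 25)])
READ c @v2: history=[(3, 25), (7, 26), (11, 25)] -> no version <= 2 -> NONE
v12: WRITE d=27  (d history now [(1, 7), (4, 30), (8, 10), (10, 15), (12, 27)])
v13: WRITE c=26  (c history now [(3, 25), (7, 26), (11, 25), (13, 26)])
READ b @v8: history=[(2, 22), (5, 7), (6, 21), (9, 13)] -> pick v6 -> 21
v14: WRITE b=4  (b history now [(2, 22), (5, 7), (6, 21), (9, 13), (14, 4)])
v15: WRITE d=26  (d history now [(1, 7), (4, 30), (8, 10), (10, 15), (12, 27), (15, 26)])
READ a @v15: history=[] -> no version <= 15 -> NONE
v16: WRITE c=27  (c history now [(3, 25), (7, 26), (11, 25), (13, 26), (16, 27)])
Read results in order: ['NONE', 'NONE', 'NONE', '22', 'NONE', 'NONE', '22', '21', 'NONE', 'NONE', '21', 'NONE']
NONE count = 8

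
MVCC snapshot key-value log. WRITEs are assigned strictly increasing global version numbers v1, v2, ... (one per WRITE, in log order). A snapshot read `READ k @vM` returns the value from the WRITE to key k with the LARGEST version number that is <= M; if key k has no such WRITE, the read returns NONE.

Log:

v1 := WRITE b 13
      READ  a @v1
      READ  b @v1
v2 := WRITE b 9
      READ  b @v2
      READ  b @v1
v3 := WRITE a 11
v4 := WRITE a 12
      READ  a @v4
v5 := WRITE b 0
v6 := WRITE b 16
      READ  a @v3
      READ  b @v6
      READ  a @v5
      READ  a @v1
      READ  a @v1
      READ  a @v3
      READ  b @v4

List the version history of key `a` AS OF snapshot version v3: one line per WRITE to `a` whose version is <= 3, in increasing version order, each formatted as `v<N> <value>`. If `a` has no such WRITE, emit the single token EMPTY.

Scan writes for key=a with version <= 3:
  v1 WRITE b 13 -> skip
  v2 WRITE b 9 -> skip
  v3 WRITE a 11 -> keep
  v4 WRITE a 12 -> drop (> snap)
  v5 WRITE b 0 -> skip
  v6 WRITE b 16 -> skip
Collected: [(3, 11)]

Answer: v3 11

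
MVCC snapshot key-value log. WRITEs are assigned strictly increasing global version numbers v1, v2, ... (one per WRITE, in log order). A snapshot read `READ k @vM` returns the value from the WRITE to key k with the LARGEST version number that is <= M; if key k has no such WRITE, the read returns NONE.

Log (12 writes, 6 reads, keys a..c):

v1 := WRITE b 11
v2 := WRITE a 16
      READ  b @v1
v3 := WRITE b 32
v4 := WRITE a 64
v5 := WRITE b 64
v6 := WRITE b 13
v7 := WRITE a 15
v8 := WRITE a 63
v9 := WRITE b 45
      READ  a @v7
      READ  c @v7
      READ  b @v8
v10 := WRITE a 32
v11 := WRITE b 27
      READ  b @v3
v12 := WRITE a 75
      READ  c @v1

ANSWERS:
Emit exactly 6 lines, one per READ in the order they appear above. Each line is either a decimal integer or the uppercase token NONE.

Answer: 11
15
NONE
13
32
NONE

Derivation:
v1: WRITE b=11  (b history now [(1, 11)])
v2: WRITE a=16  (a history now [(2, 16)])
READ b @v1: history=[(1, 11)] -> pick v1 -> 11
v3: WRITE b=32  (b history now [(1, 11), (3, 32)])
v4: WRITE a=64  (a history now [(2, 16), (4, 64)])
v5: WRITE b=64  (b history now [(1, 11), (3, 32), (5, 64)])
v6: WRITE b=13  (b history now [(1, 11), (3, 32), (5, 64), (6, 13)])
v7: WRITE a=15  (a history now [(2, 16), (4, 64), (7, 15)])
v8: WRITE a=63  (a history now [(2, 16), (4, 64), (7, 15), (8, 63)])
v9: WRITE b=45  (b history now [(1, 11), (3, 32), (5, 64), (6, 13), (9, 45)])
READ a @v7: history=[(2, 16), (4, 64), (7, 15), (8, 63)] -> pick v7 -> 15
READ c @v7: history=[] -> no version <= 7 -> NONE
READ b @v8: history=[(1, 11), (3, 32), (5, 64), (6, 13), (9, 45)] -> pick v6 -> 13
v10: WRITE a=32  (a history now [(2, 16), (4, 64), (7, 15), (8, 63), (10, 32)])
v11: WRITE b=27  (b history now [(1, 11), (3, 32), (5, 64), (6, 13), (9, 45), (11, 27)])
READ b @v3: history=[(1, 11), (3, 32), (5, 64), (6, 13), (9, 45), (11, 27)] -> pick v3 -> 32
v12: WRITE a=75  (a history now [(2, 16), (4, 64), (7, 15), (8, 63), (10, 32), (12, 75)])
READ c @v1: history=[] -> no version <= 1 -> NONE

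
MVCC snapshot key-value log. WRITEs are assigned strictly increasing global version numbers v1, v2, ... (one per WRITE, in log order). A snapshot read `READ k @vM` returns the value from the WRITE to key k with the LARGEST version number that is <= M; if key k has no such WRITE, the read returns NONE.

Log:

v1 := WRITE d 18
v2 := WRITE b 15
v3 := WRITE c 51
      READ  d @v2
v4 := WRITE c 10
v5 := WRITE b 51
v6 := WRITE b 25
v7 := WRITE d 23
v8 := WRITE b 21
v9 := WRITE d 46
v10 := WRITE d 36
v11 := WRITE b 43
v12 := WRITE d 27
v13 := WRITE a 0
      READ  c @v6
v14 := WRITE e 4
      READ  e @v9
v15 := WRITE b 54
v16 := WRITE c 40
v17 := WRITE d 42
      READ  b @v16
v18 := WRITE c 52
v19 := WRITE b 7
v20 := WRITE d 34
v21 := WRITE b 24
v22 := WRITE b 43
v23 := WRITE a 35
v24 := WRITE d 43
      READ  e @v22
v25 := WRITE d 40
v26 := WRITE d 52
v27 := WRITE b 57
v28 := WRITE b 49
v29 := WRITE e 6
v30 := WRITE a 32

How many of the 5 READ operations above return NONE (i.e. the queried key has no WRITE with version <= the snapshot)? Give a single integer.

v1: WRITE d=18  (d history now [(1, 18)])
v2: WRITE b=15  (b history now [(2, 15)])
v3: WRITE c=51  (c history now [(3, 51)])
READ d @v2: history=[(1, 18)] -> pick v1 -> 18
v4: WRITE c=10  (c history now [(3, 51), (4, 10)])
v5: WRITE b=51  (b history now [(2, 15), (5, 51)])
v6: WRITE b=25  (b history now [(2, 15), (5, 51), (6, 25)])
v7: WRITE d=23  (d history now [(1, 18), (7, 23)])
v8: WRITE b=21  (b history now [(2, 15), (5, 51), (6, 25), (8, 21)])
v9: WRITE d=46  (d history now [(1, 18), (7, 23), (9, 46)])
v10: WRITE d=36  (d history now [(1, 18), (7, 23), (9, 46), (10, 36)])
v11: WRITE b=43  (b history now [(2, 15), (5, 51), (6, 25), (8, 21), (11, 43)])
v12: WRITE d=27  (d history now [(1, 18), (7, 23), (9, 46), (10, 36), (12, 27)])
v13: WRITE a=0  (a history now [(13, 0)])
READ c @v6: history=[(3, 51), (4, 10)] -> pick v4 -> 10
v14: WRITE e=4  (e history now [(14, 4)])
READ e @v9: history=[(14, 4)] -> no version <= 9 -> NONE
v15: WRITE b=54  (b history now [(2, 15), (5, 51), (6, 25), (8, 21), (11, 43), (15, 54)])
v16: WRITE c=40  (c history now [(3, 51), (4, 10), (16, 40)])
v17: WRITE d=42  (d history now [(1, 18), (7, 23), (9, 46), (10, 36), (12, 27), (17, 42)])
READ b @v16: history=[(2, 15), (5, 51), (6, 25), (8, 21), (11, 43), (15, 54)] -> pick v15 -> 54
v18: WRITE c=52  (c history now [(3, 51), (4, 10), (16, 40), (18, 52)])
v19: WRITE b=7  (b history now [(2, 15), (5, 51), (6, 25), (8, 21), (11, 43), (15, 54), (19, 7)])
v20: WRITE d=34  (d history now [(1, 18), (7, 23), (9, 46), (10, 36), (12, 27), (17, 42), (20, 34)])
v21: WRITE b=24  (b history now [(2, 15), (5, 51), (6, 25), (8, 21), (11, 43), (15, 54), (19, 7), (21, 24)])
v22: WRITE b=43  (b history now [(2, 15), (5, 51), (6, 25), (8, 21), (11, 43), (15, 54), (19, 7), (21, 24), (22, 43)])
v23: WRITE a=35  (a history now [(13, 0), (23, 35)])
v24: WRITE d=43  (d history now [(1, 18), (7, 23), (9, 46), (10, 36), (12, 27), (17, 42), (20, 34), (24, 43)])
READ e @v22: history=[(14, 4)] -> pick v14 -> 4
v25: WRITE d=40  (d history now [(1, 18), (7, 23), (9, 46), (10, 36), (12, 27), (17, 42), (20, 34), (24, 43), (25, 40)])
v26: WRITE d=52  (d history now [(1, 18), (7, 23), (9, 46), (10, 36), (12, 27), (17, 42), (20, 34), (24, 43), (25, 40), (26, 52)])
v27: WRITE b=57  (b history now [(2, 15), (5, 51), (6, 25), (8, 21), (11, 43), (15, 54), (19, 7), (21, 24), (22, 43), (27, 57)])
v28: WRITE b=49  (b history now [(2, 15), (5, 51), (6, 25), (8, 21), (11, 43), (15, 54), (19, 7), (21, 24), (22, 43), (27, 57), (28, 49)])
v29: WRITE e=6  (e history now [(14, 4), (29, 6)])
v30: WRITE a=32  (a history now [(13, 0), (23, 35), (30, 32)])
Read results in order: ['18', '10', 'NONE', '54', '4']
NONE count = 1

Answer: 1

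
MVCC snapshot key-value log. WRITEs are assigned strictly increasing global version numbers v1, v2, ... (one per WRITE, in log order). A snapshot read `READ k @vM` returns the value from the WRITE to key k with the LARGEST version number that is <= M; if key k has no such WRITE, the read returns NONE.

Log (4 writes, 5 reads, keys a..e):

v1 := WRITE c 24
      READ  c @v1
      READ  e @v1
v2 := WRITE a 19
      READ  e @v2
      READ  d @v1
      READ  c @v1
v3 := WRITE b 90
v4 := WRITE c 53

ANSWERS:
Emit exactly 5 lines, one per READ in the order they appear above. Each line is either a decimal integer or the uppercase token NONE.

v1: WRITE c=24  (c history now [(1, 24)])
READ c @v1: history=[(1, 24)] -> pick v1 -> 24
READ e @v1: history=[] -> no version <= 1 -> NONE
v2: WRITE a=19  (a history now [(2, 19)])
READ e @v2: history=[] -> no version <= 2 -> NONE
READ d @v1: history=[] -> no version <= 1 -> NONE
READ c @v1: history=[(1, 24)] -> pick v1 -> 24
v3: WRITE b=90  (b history now [(3, 90)])
v4: WRITE c=53  (c history now [(1, 24), (4, 53)])

Answer: 24
NONE
NONE
NONE
24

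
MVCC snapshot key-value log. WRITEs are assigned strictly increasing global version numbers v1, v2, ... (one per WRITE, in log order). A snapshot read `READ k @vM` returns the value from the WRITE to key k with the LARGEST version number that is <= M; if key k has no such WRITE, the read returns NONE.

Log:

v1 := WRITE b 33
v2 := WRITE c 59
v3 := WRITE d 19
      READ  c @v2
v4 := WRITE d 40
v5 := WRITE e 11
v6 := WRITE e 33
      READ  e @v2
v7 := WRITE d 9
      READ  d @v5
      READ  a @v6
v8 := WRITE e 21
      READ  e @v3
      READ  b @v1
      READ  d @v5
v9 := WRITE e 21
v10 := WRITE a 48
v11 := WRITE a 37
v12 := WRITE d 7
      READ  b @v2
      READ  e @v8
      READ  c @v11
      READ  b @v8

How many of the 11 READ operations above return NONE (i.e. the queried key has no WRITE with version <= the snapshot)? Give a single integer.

Answer: 3

Derivation:
v1: WRITE b=33  (b history now [(1, 33)])
v2: WRITE c=59  (c history now [(2, 59)])
v3: WRITE d=19  (d history now [(3, 19)])
READ c @v2: history=[(2, 59)] -> pick v2 -> 59
v4: WRITE d=40  (d history now [(3, 19), (4, 40)])
v5: WRITE e=11  (e history now [(5, 11)])
v6: WRITE e=33  (e history now [(5, 11), (6, 33)])
READ e @v2: history=[(5, 11), (6, 33)] -> no version <= 2 -> NONE
v7: WRITE d=9  (d history now [(3, 19), (4, 40), (7, 9)])
READ d @v5: history=[(3, 19), (4, 40), (7, 9)] -> pick v4 -> 40
READ a @v6: history=[] -> no version <= 6 -> NONE
v8: WRITE e=21  (e history now [(5, 11), (6, 33), (8, 21)])
READ e @v3: history=[(5, 11), (6, 33), (8, 21)] -> no version <= 3 -> NONE
READ b @v1: history=[(1, 33)] -> pick v1 -> 33
READ d @v5: history=[(3, 19), (4, 40), (7, 9)] -> pick v4 -> 40
v9: WRITE e=21  (e history now [(5, 11), (6, 33), (8, 21), (9, 21)])
v10: WRITE a=48  (a history now [(10, 48)])
v11: WRITE a=37  (a history now [(10, 48), (11, 37)])
v12: WRITE d=7  (d history now [(3, 19), (4, 40), (7, 9), (12, 7)])
READ b @v2: history=[(1, 33)] -> pick v1 -> 33
READ e @v8: history=[(5, 11), (6, 33), (8, 21), (9, 21)] -> pick v8 -> 21
READ c @v11: history=[(2, 59)] -> pick v2 -> 59
READ b @v8: history=[(1, 33)] -> pick v1 -> 33
Read results in order: ['59', 'NONE', '40', 'NONE', 'NONE', '33', '40', '33', '21', '59', '33']
NONE count = 3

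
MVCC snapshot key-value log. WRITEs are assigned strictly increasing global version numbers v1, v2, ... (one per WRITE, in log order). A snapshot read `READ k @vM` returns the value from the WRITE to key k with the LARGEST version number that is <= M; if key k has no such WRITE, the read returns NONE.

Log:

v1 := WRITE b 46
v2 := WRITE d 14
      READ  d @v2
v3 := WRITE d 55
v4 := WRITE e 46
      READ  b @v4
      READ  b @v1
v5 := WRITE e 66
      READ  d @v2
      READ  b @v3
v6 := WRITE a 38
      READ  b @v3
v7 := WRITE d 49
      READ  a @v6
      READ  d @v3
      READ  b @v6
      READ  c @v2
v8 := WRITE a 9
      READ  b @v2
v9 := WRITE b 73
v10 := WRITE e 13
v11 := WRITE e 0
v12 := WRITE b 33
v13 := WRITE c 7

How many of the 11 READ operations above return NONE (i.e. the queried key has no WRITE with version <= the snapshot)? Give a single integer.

v1: WRITE b=46  (b history now [(1, 46)])
v2: WRITE d=14  (d history now [(2, 14)])
READ d @v2: history=[(2, 14)] -> pick v2 -> 14
v3: WRITE d=55  (d history now [(2, 14), (3, 55)])
v4: WRITE e=46  (e history now [(4, 46)])
READ b @v4: history=[(1, 46)] -> pick v1 -> 46
READ b @v1: history=[(1, 46)] -> pick v1 -> 46
v5: WRITE e=66  (e history now [(4, 46), (5, 66)])
READ d @v2: history=[(2, 14), (3, 55)] -> pick v2 -> 14
READ b @v3: history=[(1, 46)] -> pick v1 -> 46
v6: WRITE a=38  (a history now [(6, 38)])
READ b @v3: history=[(1, 46)] -> pick v1 -> 46
v7: WRITE d=49  (d history now [(2, 14), (3, 55), (7, 49)])
READ a @v6: history=[(6, 38)] -> pick v6 -> 38
READ d @v3: history=[(2, 14), (3, 55), (7, 49)] -> pick v3 -> 55
READ b @v6: history=[(1, 46)] -> pick v1 -> 46
READ c @v2: history=[] -> no version <= 2 -> NONE
v8: WRITE a=9  (a history now [(6, 38), (8, 9)])
READ b @v2: history=[(1, 46)] -> pick v1 -> 46
v9: WRITE b=73  (b history now [(1, 46), (9, 73)])
v10: WRITE e=13  (e history now [(4, 46), (5, 66), (10, 13)])
v11: WRITE e=0  (e history now [(4, 46), (5, 66), (10, 13), (11, 0)])
v12: WRITE b=33  (b history now [(1, 46), (9, 73), (12, 33)])
v13: WRITE c=7  (c history now [(13, 7)])
Read results in order: ['14', '46', '46', '14', '46', '46', '38', '55', '46', 'NONE', '46']
NONE count = 1

Answer: 1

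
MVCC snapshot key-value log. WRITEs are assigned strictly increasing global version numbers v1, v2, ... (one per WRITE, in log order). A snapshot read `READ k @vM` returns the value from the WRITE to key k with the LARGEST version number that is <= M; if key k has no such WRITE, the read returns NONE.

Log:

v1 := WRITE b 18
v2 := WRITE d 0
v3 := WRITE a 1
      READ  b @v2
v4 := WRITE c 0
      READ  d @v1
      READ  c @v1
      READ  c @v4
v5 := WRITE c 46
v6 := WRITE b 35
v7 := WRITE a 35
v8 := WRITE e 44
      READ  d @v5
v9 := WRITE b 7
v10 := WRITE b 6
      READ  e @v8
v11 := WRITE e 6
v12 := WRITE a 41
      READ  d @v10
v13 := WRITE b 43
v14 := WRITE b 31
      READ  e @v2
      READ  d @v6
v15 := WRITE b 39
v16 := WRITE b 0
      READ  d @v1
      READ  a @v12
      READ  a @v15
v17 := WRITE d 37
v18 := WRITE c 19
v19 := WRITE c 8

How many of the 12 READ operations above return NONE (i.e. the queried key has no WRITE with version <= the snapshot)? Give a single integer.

v1: WRITE b=18  (b history now [(1, 18)])
v2: WRITE d=0  (d history now [(2, 0)])
v3: WRITE a=1  (a history now [(3, 1)])
READ b @v2: history=[(1, 18)] -> pick v1 -> 18
v4: WRITE c=0  (c history now [(4, 0)])
READ d @v1: history=[(2, 0)] -> no version <= 1 -> NONE
READ c @v1: history=[(4, 0)] -> no version <= 1 -> NONE
READ c @v4: history=[(4, 0)] -> pick v4 -> 0
v5: WRITE c=46  (c history now [(4, 0), (5, 46)])
v6: WRITE b=35  (b history now [(1, 18), (6, 35)])
v7: WRITE a=35  (a history now [(3, 1), (7, 35)])
v8: WRITE e=44  (e history now [(8, 44)])
READ d @v5: history=[(2, 0)] -> pick v2 -> 0
v9: WRITE b=7  (b history now [(1, 18), (6, 35), (9, 7)])
v10: WRITE b=6  (b history now [(1, 18), (6, 35), (9, 7), (10, 6)])
READ e @v8: history=[(8, 44)] -> pick v8 -> 44
v11: WRITE e=6  (e history now [(8, 44), (11, 6)])
v12: WRITE a=41  (a history now [(3, 1), (7, 35), (12, 41)])
READ d @v10: history=[(2, 0)] -> pick v2 -> 0
v13: WRITE b=43  (b history now [(1, 18), (6, 35), (9, 7), (10, 6), (13, 43)])
v14: WRITE b=31  (b history now [(1, 18), (6, 35), (9, 7), (10, 6), (13, 43), (14, 31)])
READ e @v2: history=[(8, 44), (11, 6)] -> no version <= 2 -> NONE
READ d @v6: history=[(2, 0)] -> pick v2 -> 0
v15: WRITE b=39  (b history now [(1, 18), (6, 35), (9, 7), (10, 6), (13, 43), (14, 31), (15, 39)])
v16: WRITE b=0  (b history now [(1, 18), (6, 35), (9, 7), (10, 6), (13, 43), (14, 31), (15, 39), (16, 0)])
READ d @v1: history=[(2, 0)] -> no version <= 1 -> NONE
READ a @v12: history=[(3, 1), (7, 35), (12, 41)] -> pick v12 -> 41
READ a @v15: history=[(3, 1), (7, 35), (12, 41)] -> pick v12 -> 41
v17: WRITE d=37  (d history now [(2, 0), (17, 37)])
v18: WRITE c=19  (c history now [(4, 0), (5, 46), (18, 19)])
v19: WRITE c=8  (c history now [(4, 0), (5, 46), (18, 19), (19, 8)])
Read results in order: ['18', 'NONE', 'NONE', '0', '0', '44', '0', 'NONE', '0', 'NONE', '41', '41']
NONE count = 4

Answer: 4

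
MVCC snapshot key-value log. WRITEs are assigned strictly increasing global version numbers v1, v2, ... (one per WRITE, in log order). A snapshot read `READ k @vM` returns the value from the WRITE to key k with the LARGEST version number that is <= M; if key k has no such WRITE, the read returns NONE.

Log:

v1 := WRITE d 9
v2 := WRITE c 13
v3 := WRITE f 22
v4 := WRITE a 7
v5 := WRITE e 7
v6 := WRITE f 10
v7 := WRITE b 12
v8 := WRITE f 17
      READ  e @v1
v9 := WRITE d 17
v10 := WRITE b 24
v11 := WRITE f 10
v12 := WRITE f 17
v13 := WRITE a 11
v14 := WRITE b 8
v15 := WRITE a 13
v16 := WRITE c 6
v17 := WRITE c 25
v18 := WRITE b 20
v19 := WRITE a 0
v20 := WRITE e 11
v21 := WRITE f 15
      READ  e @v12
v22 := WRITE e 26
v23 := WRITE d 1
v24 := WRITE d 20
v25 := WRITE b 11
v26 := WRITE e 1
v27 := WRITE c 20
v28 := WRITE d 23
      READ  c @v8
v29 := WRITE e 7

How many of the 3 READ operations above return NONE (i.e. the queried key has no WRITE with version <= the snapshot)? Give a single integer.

Answer: 1

Derivation:
v1: WRITE d=9  (d history now [(1, 9)])
v2: WRITE c=13  (c history now [(2, 13)])
v3: WRITE f=22  (f history now [(3, 22)])
v4: WRITE a=7  (a history now [(4, 7)])
v5: WRITE e=7  (e history now [(5, 7)])
v6: WRITE f=10  (f history now [(3, 22), (6, 10)])
v7: WRITE b=12  (b history now [(7, 12)])
v8: WRITE f=17  (f history now [(3, 22), (6, 10), (8, 17)])
READ e @v1: history=[(5, 7)] -> no version <= 1 -> NONE
v9: WRITE d=17  (d history now [(1, 9), (9, 17)])
v10: WRITE b=24  (b history now [(7, 12), (10, 24)])
v11: WRITE f=10  (f history now [(3, 22), (6, 10), (8, 17), (11, 10)])
v12: WRITE f=17  (f history now [(3, 22), (6, 10), (8, 17), (11, 10), (12, 17)])
v13: WRITE a=11  (a history now [(4, 7), (13, 11)])
v14: WRITE b=8  (b history now [(7, 12), (10, 24), (14, 8)])
v15: WRITE a=13  (a history now [(4, 7), (13, 11), (15, 13)])
v16: WRITE c=6  (c history now [(2, 13), (16, 6)])
v17: WRITE c=25  (c history now [(2, 13), (16, 6), (17, 25)])
v18: WRITE b=20  (b history now [(7, 12), (10, 24), (14, 8), (18, 20)])
v19: WRITE a=0  (a history now [(4, 7), (13, 11), (15, 13), (19, 0)])
v20: WRITE e=11  (e history now [(5, 7), (20, 11)])
v21: WRITE f=15  (f history now [(3, 22), (6, 10), (8, 17), (11, 10), (12, 17), (21, 15)])
READ e @v12: history=[(5, 7), (20, 11)] -> pick v5 -> 7
v22: WRITE e=26  (e history now [(5, 7), (20, 11), (22, 26)])
v23: WRITE d=1  (d history now [(1, 9), (9, 17), (23, 1)])
v24: WRITE d=20  (d history now [(1, 9), (9, 17), (23, 1), (24, 20)])
v25: WRITE b=11  (b history now [(7, 12), (10, 24), (14, 8), (18, 20), (25, 11)])
v26: WRITE e=1  (e history now [(5, 7), (20, 11), (22, 26), (26, 1)])
v27: WRITE c=20  (c history now [(2, 13), (16, 6), (17, 25), (27, 20)])
v28: WRITE d=23  (d history now [(1, 9), (9, 17), (23, 1), (24, 20), (28, 23)])
READ c @v8: history=[(2, 13), (16, 6), (17, 25), (27, 20)] -> pick v2 -> 13
v29: WRITE e=7  (e history now [(5, 7), (20, 11), (22, 26), (26, 1), (29, 7)])
Read results in order: ['NONE', '7', '13']
NONE count = 1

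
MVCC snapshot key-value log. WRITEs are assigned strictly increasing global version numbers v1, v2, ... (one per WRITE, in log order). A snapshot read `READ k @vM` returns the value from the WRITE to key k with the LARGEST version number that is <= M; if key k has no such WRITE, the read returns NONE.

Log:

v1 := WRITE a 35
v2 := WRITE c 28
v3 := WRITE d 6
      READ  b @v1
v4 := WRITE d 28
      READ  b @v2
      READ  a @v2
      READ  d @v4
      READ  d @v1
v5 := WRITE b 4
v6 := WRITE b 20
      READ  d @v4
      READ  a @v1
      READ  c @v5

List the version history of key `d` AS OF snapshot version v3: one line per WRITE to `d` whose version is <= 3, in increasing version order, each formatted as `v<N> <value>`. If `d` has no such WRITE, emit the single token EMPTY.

Answer: v3 6

Derivation:
Scan writes for key=d with version <= 3:
  v1 WRITE a 35 -> skip
  v2 WRITE c 28 -> skip
  v3 WRITE d 6 -> keep
  v4 WRITE d 28 -> drop (> snap)
  v5 WRITE b 4 -> skip
  v6 WRITE b 20 -> skip
Collected: [(3, 6)]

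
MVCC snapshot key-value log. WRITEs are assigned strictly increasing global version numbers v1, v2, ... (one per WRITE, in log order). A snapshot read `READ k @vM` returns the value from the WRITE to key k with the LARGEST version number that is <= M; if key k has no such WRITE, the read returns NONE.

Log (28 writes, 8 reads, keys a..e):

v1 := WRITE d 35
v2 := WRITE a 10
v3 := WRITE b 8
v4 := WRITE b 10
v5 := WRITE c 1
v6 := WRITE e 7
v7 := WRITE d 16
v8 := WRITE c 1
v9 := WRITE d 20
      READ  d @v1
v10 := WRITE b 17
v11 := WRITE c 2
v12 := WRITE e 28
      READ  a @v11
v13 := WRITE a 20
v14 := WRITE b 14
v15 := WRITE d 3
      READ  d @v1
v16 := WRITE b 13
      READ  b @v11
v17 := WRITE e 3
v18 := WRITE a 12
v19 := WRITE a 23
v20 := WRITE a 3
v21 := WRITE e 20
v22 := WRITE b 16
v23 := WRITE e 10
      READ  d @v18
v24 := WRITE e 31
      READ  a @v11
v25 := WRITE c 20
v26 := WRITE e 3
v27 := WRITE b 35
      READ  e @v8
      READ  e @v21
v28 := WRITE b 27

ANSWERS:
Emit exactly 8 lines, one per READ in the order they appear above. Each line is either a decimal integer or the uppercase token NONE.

Answer: 35
10
35
17
3
10
7
20

Derivation:
v1: WRITE d=35  (d history now [(1, 35)])
v2: WRITE a=10  (a history now [(2, 10)])
v3: WRITE b=8  (b history now [(3, 8)])
v4: WRITE b=10  (b history now [(3, 8), (4, 10)])
v5: WRITE c=1  (c history now [(5, 1)])
v6: WRITE e=7  (e history now [(6, 7)])
v7: WRITE d=16  (d history now [(1, 35), (7, 16)])
v8: WRITE c=1  (c history now [(5, 1), (8, 1)])
v9: WRITE d=20  (d history now [(1, 35), (7, 16), (9, 20)])
READ d @v1: history=[(1, 35), (7, 16), (9, 20)] -> pick v1 -> 35
v10: WRITE b=17  (b history now [(3, 8), (4, 10), (10, 17)])
v11: WRITE c=2  (c history now [(5, 1), (8, 1), (11, 2)])
v12: WRITE e=28  (e history now [(6, 7), (12, 28)])
READ a @v11: history=[(2, 10)] -> pick v2 -> 10
v13: WRITE a=20  (a history now [(2, 10), (13, 20)])
v14: WRITE b=14  (b history now [(3, 8), (4, 10), (10, 17), (14, 14)])
v15: WRITE d=3  (d history now [(1, 35), (7, 16), (9, 20), (15, 3)])
READ d @v1: history=[(1, 35), (7, 16), (9, 20), (15, 3)] -> pick v1 -> 35
v16: WRITE b=13  (b history now [(3, 8), (4, 10), (10, 17), (14, 14), (16, 13)])
READ b @v11: history=[(3, 8), (4, 10), (10, 17), (14, 14), (16, 13)] -> pick v10 -> 17
v17: WRITE e=3  (e history now [(6, 7), (12, 28), (17, 3)])
v18: WRITE a=12  (a history now [(2, 10), (13, 20), (18, 12)])
v19: WRITE a=23  (a history now [(2, 10), (13, 20), (18, 12), (19, 23)])
v20: WRITE a=3  (a history now [(2, 10), (13, 20), (18, 12), (19, 23), (20, 3)])
v21: WRITE e=20  (e history now [(6, 7), (12, 28), (17, 3), (21, 20)])
v22: WRITE b=16  (b history now [(3, 8), (4, 10), (10, 17), (14, 14), (16, 13), (22, 16)])
v23: WRITE e=10  (e history now [(6, 7), (12, 28), (17, 3), (21, 20), (23, 10)])
READ d @v18: history=[(1, 35), (7, 16), (9, 20), (15, 3)] -> pick v15 -> 3
v24: WRITE e=31  (e history now [(6, 7), (12, 28), (17, 3), (21, 20), (23, 10), (24, 31)])
READ a @v11: history=[(2, 10), (13, 20), (18, 12), (19, 23), (20, 3)] -> pick v2 -> 10
v25: WRITE c=20  (c history now [(5, 1), (8, 1), (11, 2), (25, 20)])
v26: WRITE e=3  (e history now [(6, 7), (12, 28), (17, 3), (21, 20), (23, 10), (24, 31), (26, 3)])
v27: WRITE b=35  (b history now [(3, 8), (4, 10), (10, 17), (14, 14), (16, 13), (22, 16), (27, 35)])
READ e @v8: history=[(6, 7), (12, 28), (17, 3), (21, 20), (23, 10), (24, 31), (26, 3)] -> pick v6 -> 7
READ e @v21: history=[(6, 7), (12, 28), (17, 3), (21, 20), (23, 10), (24, 31), (26, 3)] -> pick v21 -> 20
v28: WRITE b=27  (b history now [(3, 8), (4, 10), (10, 17), (14, 14), (16, 13), (22, 16), (27, 35), (28, 27)])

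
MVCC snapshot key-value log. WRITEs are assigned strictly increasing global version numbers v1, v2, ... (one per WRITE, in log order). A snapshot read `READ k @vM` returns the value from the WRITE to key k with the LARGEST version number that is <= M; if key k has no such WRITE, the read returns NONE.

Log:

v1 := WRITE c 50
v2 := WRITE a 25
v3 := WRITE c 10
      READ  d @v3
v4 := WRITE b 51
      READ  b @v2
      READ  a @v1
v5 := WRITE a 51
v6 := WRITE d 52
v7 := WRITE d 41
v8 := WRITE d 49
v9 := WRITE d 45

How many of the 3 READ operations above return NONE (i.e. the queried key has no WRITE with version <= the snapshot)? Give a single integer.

Answer: 3

Derivation:
v1: WRITE c=50  (c history now [(1, 50)])
v2: WRITE a=25  (a history now [(2, 25)])
v3: WRITE c=10  (c history now [(1, 50), (3, 10)])
READ d @v3: history=[] -> no version <= 3 -> NONE
v4: WRITE b=51  (b history now [(4, 51)])
READ b @v2: history=[(4, 51)] -> no version <= 2 -> NONE
READ a @v1: history=[(2, 25)] -> no version <= 1 -> NONE
v5: WRITE a=51  (a history now [(2, 25), (5, 51)])
v6: WRITE d=52  (d history now [(6, 52)])
v7: WRITE d=41  (d history now [(6, 52), (7, 41)])
v8: WRITE d=49  (d history now [(6, 52), (7, 41), (8, 49)])
v9: WRITE d=45  (d history now [(6, 52), (7, 41), (8, 49), (9, 45)])
Read results in order: ['NONE', 'NONE', 'NONE']
NONE count = 3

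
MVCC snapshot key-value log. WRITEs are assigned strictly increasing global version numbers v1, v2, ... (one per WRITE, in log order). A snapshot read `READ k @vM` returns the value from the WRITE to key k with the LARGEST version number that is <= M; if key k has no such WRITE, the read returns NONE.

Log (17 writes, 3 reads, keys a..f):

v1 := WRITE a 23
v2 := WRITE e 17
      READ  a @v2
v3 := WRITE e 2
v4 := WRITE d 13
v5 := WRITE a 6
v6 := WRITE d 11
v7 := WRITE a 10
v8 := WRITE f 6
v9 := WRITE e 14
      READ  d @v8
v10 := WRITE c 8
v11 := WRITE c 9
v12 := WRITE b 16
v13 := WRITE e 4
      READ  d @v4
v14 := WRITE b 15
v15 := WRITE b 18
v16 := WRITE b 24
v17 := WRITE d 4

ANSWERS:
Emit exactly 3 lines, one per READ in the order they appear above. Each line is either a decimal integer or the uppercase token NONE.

v1: WRITE a=23  (a history now [(1, 23)])
v2: WRITE e=17  (e history now [(2, 17)])
READ a @v2: history=[(1, 23)] -> pick v1 -> 23
v3: WRITE e=2  (e history now [(2, 17), (3, 2)])
v4: WRITE d=13  (d history now [(4, 13)])
v5: WRITE a=6  (a history now [(1, 23), (5, 6)])
v6: WRITE d=11  (d history now [(4, 13), (6, 11)])
v7: WRITE a=10  (a history now [(1, 23), (5, 6), (7, 10)])
v8: WRITE f=6  (f history now [(8, 6)])
v9: WRITE e=14  (e history now [(2, 17), (3, 2), (9, 14)])
READ d @v8: history=[(4, 13), (6, 11)] -> pick v6 -> 11
v10: WRITE c=8  (c history now [(10, 8)])
v11: WRITE c=9  (c history now [(10, 8), (11, 9)])
v12: WRITE b=16  (b history now [(12, 16)])
v13: WRITE e=4  (e history now [(2, 17), (3, 2), (9, 14), (13, 4)])
READ d @v4: history=[(4, 13), (6, 11)] -> pick v4 -> 13
v14: WRITE b=15  (b history now [(12, 16), (14, 15)])
v15: WRITE b=18  (b history now [(12, 16), (14, 15), (15, 18)])
v16: WRITE b=24  (b history now [(12, 16), (14, 15), (15, 18), (16, 24)])
v17: WRITE d=4  (d history now [(4, 13), (6, 11), (17, 4)])

Answer: 23
11
13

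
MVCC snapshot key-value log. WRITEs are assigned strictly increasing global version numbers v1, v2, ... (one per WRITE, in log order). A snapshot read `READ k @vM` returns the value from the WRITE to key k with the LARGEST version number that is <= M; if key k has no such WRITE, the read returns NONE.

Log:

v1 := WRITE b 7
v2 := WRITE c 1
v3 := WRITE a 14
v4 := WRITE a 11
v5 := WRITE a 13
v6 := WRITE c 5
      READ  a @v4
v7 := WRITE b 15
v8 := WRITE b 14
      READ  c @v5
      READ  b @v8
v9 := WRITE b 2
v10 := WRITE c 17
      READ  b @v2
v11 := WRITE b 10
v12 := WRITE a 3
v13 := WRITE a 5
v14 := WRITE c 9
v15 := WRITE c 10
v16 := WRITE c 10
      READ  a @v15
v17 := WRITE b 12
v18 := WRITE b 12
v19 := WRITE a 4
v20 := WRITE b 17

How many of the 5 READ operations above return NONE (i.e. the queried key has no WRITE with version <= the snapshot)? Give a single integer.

v1: WRITE b=7  (b history now [(1, 7)])
v2: WRITE c=1  (c history now [(2, 1)])
v3: WRITE a=14  (a history now [(3, 14)])
v4: WRITE a=11  (a history now [(3, 14), (4, 11)])
v5: WRITE a=13  (a history now [(3, 14), (4, 11), (5, 13)])
v6: WRITE c=5  (c history now [(2, 1), (6, 5)])
READ a @v4: history=[(3, 14), (4, 11), (5, 13)] -> pick v4 -> 11
v7: WRITE b=15  (b history now [(1, 7), (7, 15)])
v8: WRITE b=14  (b history now [(1, 7), (7, 15), (8, 14)])
READ c @v5: history=[(2, 1), (6, 5)] -> pick v2 -> 1
READ b @v8: history=[(1, 7), (7, 15), (8, 14)] -> pick v8 -> 14
v9: WRITE b=2  (b history now [(1, 7), (7, 15), (8, 14), (9, 2)])
v10: WRITE c=17  (c history now [(2, 1), (6, 5), (10, 17)])
READ b @v2: history=[(1, 7), (7, 15), (8, 14), (9, 2)] -> pick v1 -> 7
v11: WRITE b=10  (b history now [(1, 7), (7, 15), (8, 14), (9, 2), (11, 10)])
v12: WRITE a=3  (a history now [(3, 14), (4, 11), (5, 13), (12, 3)])
v13: WRITE a=5  (a history now [(3, 14), (4, 11), (5, 13), (12, 3), (13, 5)])
v14: WRITE c=9  (c history now [(2, 1), (6, 5), (10, 17), (14, 9)])
v15: WRITE c=10  (c history now [(2, 1), (6, 5), (10, 17), (14, 9), (15, 10)])
v16: WRITE c=10  (c history now [(2, 1), (6, 5), (10, 17), (14, 9), (15, 10), (16, 10)])
READ a @v15: history=[(3, 14), (4, 11), (5, 13), (12, 3), (13, 5)] -> pick v13 -> 5
v17: WRITE b=12  (b history now [(1, 7), (7, 15), (8, 14), (9, 2), (11, 10), (17, 12)])
v18: WRITE b=12  (b history now [(1, 7), (7, 15), (8, 14), (9, 2), (11, 10), (17, 12), (18, 12)])
v19: WRITE a=4  (a history now [(3, 14), (4, 11), (5, 13), (12, 3), (13, 5), (19, 4)])
v20: WRITE b=17  (b history now [(1, 7), (7, 15), (8, 14), (9, 2), (11, 10), (17, 12), (18, 12), (20, 17)])
Read results in order: ['11', '1', '14', '7', '5']
NONE count = 0

Answer: 0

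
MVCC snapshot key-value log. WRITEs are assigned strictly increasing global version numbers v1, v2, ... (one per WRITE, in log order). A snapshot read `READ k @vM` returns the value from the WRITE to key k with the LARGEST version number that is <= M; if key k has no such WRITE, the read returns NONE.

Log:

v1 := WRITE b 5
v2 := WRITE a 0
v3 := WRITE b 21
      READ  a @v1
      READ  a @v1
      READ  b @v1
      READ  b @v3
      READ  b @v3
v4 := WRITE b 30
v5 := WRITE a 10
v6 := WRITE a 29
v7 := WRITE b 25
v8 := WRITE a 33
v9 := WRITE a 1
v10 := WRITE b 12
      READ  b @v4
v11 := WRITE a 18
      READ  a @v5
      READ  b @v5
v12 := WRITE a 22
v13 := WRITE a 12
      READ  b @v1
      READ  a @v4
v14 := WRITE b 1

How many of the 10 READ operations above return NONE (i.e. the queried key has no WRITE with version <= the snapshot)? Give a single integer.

Answer: 2

Derivation:
v1: WRITE b=5  (b history now [(1, 5)])
v2: WRITE a=0  (a history now [(2, 0)])
v3: WRITE b=21  (b history now [(1, 5), (3, 21)])
READ a @v1: history=[(2, 0)] -> no version <= 1 -> NONE
READ a @v1: history=[(2, 0)] -> no version <= 1 -> NONE
READ b @v1: history=[(1, 5), (3, 21)] -> pick v1 -> 5
READ b @v3: history=[(1, 5), (3, 21)] -> pick v3 -> 21
READ b @v3: history=[(1, 5), (3, 21)] -> pick v3 -> 21
v4: WRITE b=30  (b history now [(1, 5), (3, 21), (4, 30)])
v5: WRITE a=10  (a history now [(2, 0), (5, 10)])
v6: WRITE a=29  (a history now [(2, 0), (5, 10), (6, 29)])
v7: WRITE b=25  (b history now [(1, 5), (3, 21), (4, 30), (7, 25)])
v8: WRITE a=33  (a history now [(2, 0), (5, 10), (6, 29), (8, 33)])
v9: WRITE a=1  (a history now [(2, 0), (5, 10), (6, 29), (8, 33), (9, 1)])
v10: WRITE b=12  (b history now [(1, 5), (3, 21), (4, 30), (7, 25), (10, 12)])
READ b @v4: history=[(1, 5), (3, 21), (4, 30), (7, 25), (10, 12)] -> pick v4 -> 30
v11: WRITE a=18  (a history now [(2, 0), (5, 10), (6, 29), (8, 33), (9, 1), (11, 18)])
READ a @v5: history=[(2, 0), (5, 10), (6, 29), (8, 33), (9, 1), (11, 18)] -> pick v5 -> 10
READ b @v5: history=[(1, 5), (3, 21), (4, 30), (7, 25), (10, 12)] -> pick v4 -> 30
v12: WRITE a=22  (a history now [(2, 0), (5, 10), (6, 29), (8, 33), (9, 1), (11, 18), (12, 22)])
v13: WRITE a=12  (a history now [(2, 0), (5, 10), (6, 29), (8, 33), (9, 1), (11, 18), (12, 22), (13, 12)])
READ b @v1: history=[(1, 5), (3, 21), (4, 30), (7, 25), (10, 12)] -> pick v1 -> 5
READ a @v4: history=[(2, 0), (5, 10), (6, 29), (8, 33), (9, 1), (11, 18), (12, 22), (13, 12)] -> pick v2 -> 0
v14: WRITE b=1  (b history now [(1, 5), (3, 21), (4, 30), (7, 25), (10, 12), (14, 1)])
Read results in order: ['NONE', 'NONE', '5', '21', '21', '30', '10', '30', '5', '0']
NONE count = 2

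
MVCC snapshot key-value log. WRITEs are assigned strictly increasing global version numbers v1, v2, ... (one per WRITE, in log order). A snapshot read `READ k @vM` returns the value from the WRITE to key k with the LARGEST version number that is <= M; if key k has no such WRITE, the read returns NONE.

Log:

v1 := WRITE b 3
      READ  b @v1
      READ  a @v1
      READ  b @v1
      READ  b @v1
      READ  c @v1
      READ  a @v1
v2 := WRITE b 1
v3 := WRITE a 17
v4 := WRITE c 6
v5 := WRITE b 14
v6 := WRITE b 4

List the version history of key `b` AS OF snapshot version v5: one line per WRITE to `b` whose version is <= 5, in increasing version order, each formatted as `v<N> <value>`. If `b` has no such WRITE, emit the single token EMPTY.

Answer: v1 3
v2 1
v5 14

Derivation:
Scan writes for key=b with version <= 5:
  v1 WRITE b 3 -> keep
  v2 WRITE b 1 -> keep
  v3 WRITE a 17 -> skip
  v4 WRITE c 6 -> skip
  v5 WRITE b 14 -> keep
  v6 WRITE b 4 -> drop (> snap)
Collected: [(1, 3), (2, 1), (5, 14)]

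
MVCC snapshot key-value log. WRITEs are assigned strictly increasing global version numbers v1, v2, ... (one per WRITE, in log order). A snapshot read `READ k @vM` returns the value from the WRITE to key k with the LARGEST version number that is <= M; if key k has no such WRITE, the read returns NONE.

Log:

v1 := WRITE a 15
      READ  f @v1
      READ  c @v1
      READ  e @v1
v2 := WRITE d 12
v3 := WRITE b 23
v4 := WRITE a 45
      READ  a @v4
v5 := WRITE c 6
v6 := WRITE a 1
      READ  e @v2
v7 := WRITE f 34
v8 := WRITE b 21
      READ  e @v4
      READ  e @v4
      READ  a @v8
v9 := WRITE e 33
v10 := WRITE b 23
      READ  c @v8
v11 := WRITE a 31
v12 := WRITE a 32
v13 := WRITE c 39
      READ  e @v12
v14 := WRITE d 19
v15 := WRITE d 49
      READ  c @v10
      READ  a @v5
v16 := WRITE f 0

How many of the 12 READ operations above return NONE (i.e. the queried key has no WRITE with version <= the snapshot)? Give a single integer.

v1: WRITE a=15  (a history now [(1, 15)])
READ f @v1: history=[] -> no version <= 1 -> NONE
READ c @v1: history=[] -> no version <= 1 -> NONE
READ e @v1: history=[] -> no version <= 1 -> NONE
v2: WRITE d=12  (d history now [(2, 12)])
v3: WRITE b=23  (b history now [(3, 23)])
v4: WRITE a=45  (a history now [(1, 15), (4, 45)])
READ a @v4: history=[(1, 15), (4, 45)] -> pick v4 -> 45
v5: WRITE c=6  (c history now [(5, 6)])
v6: WRITE a=1  (a history now [(1, 15), (4, 45), (6, 1)])
READ e @v2: history=[] -> no version <= 2 -> NONE
v7: WRITE f=34  (f history now [(7, 34)])
v8: WRITE b=21  (b history now [(3, 23), (8, 21)])
READ e @v4: history=[] -> no version <= 4 -> NONE
READ e @v4: history=[] -> no version <= 4 -> NONE
READ a @v8: history=[(1, 15), (4, 45), (6, 1)] -> pick v6 -> 1
v9: WRITE e=33  (e history now [(9, 33)])
v10: WRITE b=23  (b history now [(3, 23), (8, 21), (10, 23)])
READ c @v8: history=[(5, 6)] -> pick v5 -> 6
v11: WRITE a=31  (a history now [(1, 15), (4, 45), (6, 1), (11, 31)])
v12: WRITE a=32  (a history now [(1, 15), (4, 45), (6, 1), (11, 31), (12, 32)])
v13: WRITE c=39  (c history now [(5, 6), (13, 39)])
READ e @v12: history=[(9, 33)] -> pick v9 -> 33
v14: WRITE d=19  (d history now [(2, 12), (14, 19)])
v15: WRITE d=49  (d history now [(2, 12), (14, 19), (15, 49)])
READ c @v10: history=[(5, 6), (13, 39)] -> pick v5 -> 6
READ a @v5: history=[(1, 15), (4, 45), (6, 1), (11, 31), (12, 32)] -> pick v4 -> 45
v16: WRITE f=0  (f history now [(7, 34), (16, 0)])
Read results in order: ['NONE', 'NONE', 'NONE', '45', 'NONE', 'NONE', 'NONE', '1', '6', '33', '6', '45']
NONE count = 6

Answer: 6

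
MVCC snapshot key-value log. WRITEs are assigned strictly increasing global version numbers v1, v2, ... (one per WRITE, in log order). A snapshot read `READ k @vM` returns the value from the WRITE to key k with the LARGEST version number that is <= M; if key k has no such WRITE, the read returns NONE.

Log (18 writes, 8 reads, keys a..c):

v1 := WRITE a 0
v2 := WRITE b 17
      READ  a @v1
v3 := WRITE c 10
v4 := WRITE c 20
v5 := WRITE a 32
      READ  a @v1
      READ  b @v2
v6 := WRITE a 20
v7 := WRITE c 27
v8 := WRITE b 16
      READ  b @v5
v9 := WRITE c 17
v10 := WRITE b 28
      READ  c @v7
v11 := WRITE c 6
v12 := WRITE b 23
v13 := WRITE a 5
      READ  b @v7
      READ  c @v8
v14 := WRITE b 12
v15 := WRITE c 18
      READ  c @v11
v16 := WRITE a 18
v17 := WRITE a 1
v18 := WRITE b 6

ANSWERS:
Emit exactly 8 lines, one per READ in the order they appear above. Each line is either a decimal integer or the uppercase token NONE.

Answer: 0
0
17
17
27
17
27
6

Derivation:
v1: WRITE a=0  (a history now [(1, 0)])
v2: WRITE b=17  (b history now [(2, 17)])
READ a @v1: history=[(1, 0)] -> pick v1 -> 0
v3: WRITE c=10  (c history now [(3, 10)])
v4: WRITE c=20  (c history now [(3, 10), (4, 20)])
v5: WRITE a=32  (a history now [(1, 0), (5, 32)])
READ a @v1: history=[(1, 0), (5, 32)] -> pick v1 -> 0
READ b @v2: history=[(2, 17)] -> pick v2 -> 17
v6: WRITE a=20  (a history now [(1, 0), (5, 32), (6, 20)])
v7: WRITE c=27  (c history now [(3, 10), (4, 20), (7, 27)])
v8: WRITE b=16  (b history now [(2, 17), (8, 16)])
READ b @v5: history=[(2, 17), (8, 16)] -> pick v2 -> 17
v9: WRITE c=17  (c history now [(3, 10), (4, 20), (7, 27), (9, 17)])
v10: WRITE b=28  (b history now [(2, 17), (8, 16), (10, 28)])
READ c @v7: history=[(3, 10), (4, 20), (7, 27), (9, 17)] -> pick v7 -> 27
v11: WRITE c=6  (c history now [(3, 10), (4, 20), (7, 27), (9, 17), (11, 6)])
v12: WRITE b=23  (b history now [(2, 17), (8, 16), (10, 28), (12, 23)])
v13: WRITE a=5  (a history now [(1, 0), (5, 32), (6, 20), (13, 5)])
READ b @v7: history=[(2, 17), (8, 16), (10, 28), (12, 23)] -> pick v2 -> 17
READ c @v8: history=[(3, 10), (4, 20), (7, 27), (9, 17), (11, 6)] -> pick v7 -> 27
v14: WRITE b=12  (b history now [(2, 17), (8, 16), (10, 28), (12, 23), (14, 12)])
v15: WRITE c=18  (c history now [(3, 10), (4, 20), (7, 27), (9, 17), (11, 6), (15, 18)])
READ c @v11: history=[(3, 10), (4, 20), (7, 27), (9, 17), (11, 6), (15, 18)] -> pick v11 -> 6
v16: WRITE a=18  (a history now [(1, 0), (5, 32), (6, 20), (13, 5), (16, 18)])
v17: WRITE a=1  (a history now [(1, 0), (5, 32), (6, 20), (13, 5), (16, 18), (17, 1)])
v18: WRITE b=6  (b history now [(2, 17), (8, 16), (10, 28), (12, 23), (14, 12), (18, 6)])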